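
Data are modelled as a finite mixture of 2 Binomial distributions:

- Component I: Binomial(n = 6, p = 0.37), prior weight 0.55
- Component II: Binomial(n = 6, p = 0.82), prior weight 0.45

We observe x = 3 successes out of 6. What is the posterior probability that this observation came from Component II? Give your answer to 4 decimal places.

Posterior ∝ prior × likelihood, so P(k | x) ∝ π_k f_k(x); normalise over all components.
Component likelihoods at x = 3 successes out of 6:
  p_I = C(6,3)·0.37^3·0.63^3 = 20·0.050653·0.250047 = 0.253313
  p_II = C(6,3)·0.82^3·0.18^3 = 20·0.551368·0.005832 = 0.0643116
Unnormalised posteriors:
  π_I·p_I = 0.55 × 0.253313 = 0.139322
  π_II·p_II = 0.45 × 0.0643116 = 0.0289402
Evidence: 0.139322 + 0.0289402 = 0.168262
P(Component II | x) = 0.0289402 / 0.168262 ≈ 0.1720

0.1720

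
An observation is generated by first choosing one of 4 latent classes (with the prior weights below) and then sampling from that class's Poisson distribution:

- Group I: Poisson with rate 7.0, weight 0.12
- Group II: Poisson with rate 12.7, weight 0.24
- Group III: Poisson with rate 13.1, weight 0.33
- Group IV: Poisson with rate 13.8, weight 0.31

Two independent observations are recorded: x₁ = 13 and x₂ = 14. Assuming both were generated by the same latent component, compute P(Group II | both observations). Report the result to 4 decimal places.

0.2646

Posterior ∝ prior × likelihood, so P(k | x) ∝ π_k f_k(x); normalise over all components.
Since both observations come from the same component, the likelihood for component k is f_k(x₁)·f_k(x₂).
  p_I = [e^(−7.0)·7.0^13/13! = 0.0141884] × [0.00709419] = 0.000100655
  p_II = [e^(−12.7)·12.7^13/13! = 0.109554] × [0.0993811] = 0.0108876
  p_III = [e^(−13.1)·13.1^13/13! = 0.109898] × [0.102833] = 0.0113011
  p_IV = [e^(−13.8)·13.8^13/13! = 0.10737] × [0.105836] = 0.0113637
Prior × likelihood for each component:
  π_I·p_I = 0.12 × 0.000100655 = 1.20786e-05
  π_II·p_II = 0.24 × 0.0108876 = 0.00261302
  π_III·p_III = 0.33 × 0.0113011 = 0.00372936
  π_IV·p_IV = 0.31 × 0.0113637 = 0.00352274
Evidence: 1.20786e-05 + 0.00261302 + 0.00372936 + 0.00352274 = 0.00987721
P(Group II | x₁,x₂) = 0.00261302 / 0.00987721 ≈ 0.2646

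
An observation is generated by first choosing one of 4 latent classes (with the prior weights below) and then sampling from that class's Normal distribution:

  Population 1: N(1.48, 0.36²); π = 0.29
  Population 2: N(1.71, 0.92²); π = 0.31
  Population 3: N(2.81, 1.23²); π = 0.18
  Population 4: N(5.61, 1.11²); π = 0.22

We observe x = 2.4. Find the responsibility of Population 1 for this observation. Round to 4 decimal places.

Posterior ∝ prior × likelihood, so P(k | x) ∝ w_k f_k(x); normalise over all components.
Component likelihoods at x = 2.4:
  L_1 = (1/(0.36·√(2π)))·exp(−(2.4−1.48)²/(2·0.36²)) = 1.108173·exp(-3.26543) = 0.0423105
  L_2 = (1/(0.92·√(2π)))·exp(−(2.4−1.71)²/(2·0.92²)) = 0.433633·exp(-0.28125) = 0.327323
  L_3 = (1/(1.23·√(2π)))·exp(−(2.4−2.81)²/(2·1.23²)) = 0.324343·exp(-0.05556) = 0.306816
  L_4 = (1/(1.11·√(2π)))·exp(−(2.4−5.61)²/(2·1.11²)) = 0.359407·exp(-4.18152) = 0.00549005
Multiply by the mixture weights:
  w_1·L_1 = 0.29 × 0.0423105 = 0.0122701
  w_2·L_2 = 0.31 × 0.327323 = 0.10147
  w_3·L_3 = 0.18 × 0.306816 = 0.0552268
  w_4·L_4 = 0.22 × 0.00549005 = 0.00120781
Denominator: 0.0122701 + 0.10147 + 0.0552268 + 0.00120781 = 0.170175
So the posterior for Population 1 is 0.0122701 / 0.170175 ≈ 0.0721.

0.0721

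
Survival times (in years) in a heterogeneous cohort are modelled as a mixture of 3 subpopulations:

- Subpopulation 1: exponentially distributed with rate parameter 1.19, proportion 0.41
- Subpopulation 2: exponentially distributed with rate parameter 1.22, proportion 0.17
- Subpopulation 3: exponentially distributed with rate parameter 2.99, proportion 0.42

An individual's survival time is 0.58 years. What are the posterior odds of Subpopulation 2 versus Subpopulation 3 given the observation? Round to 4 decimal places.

Only the two components matter; the odds are (π_i f_i(x)) / (π_j f_j(x)).
Component likelihoods at x = 0.58 years:
  L_1 = 1.19·e^(−1.19·0.58) = 1.19·e^(−0.6902) = 0.596756
  L_2 = 1.22·e^(−1.22·0.58) = 1.22·e^(−0.7076) = 0.601247
  L_3 = 2.99·e^(−2.99·0.58) = 2.99·e^(−1.7342) = 0.527859
0.102212 / 0.221701 ≈ 0.4610

0.4610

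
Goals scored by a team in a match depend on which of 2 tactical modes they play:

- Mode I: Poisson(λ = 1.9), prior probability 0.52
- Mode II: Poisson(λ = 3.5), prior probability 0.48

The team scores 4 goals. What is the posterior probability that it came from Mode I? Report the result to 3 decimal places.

The responsibility of component k is P(Z=k) f_k(x) divided by Σ_j P(Z=j) f_j(x).
Evaluate each component's likelihood at the observed value:
  p_I = e^(−1.9)·1.9^4/4! = 0.0812164
  p_II = e^(−3.5)·3.5^4/4! = 0.188812
Unnormalised posteriors:
  P(Z=I)·p_I = 0.52 × 0.0812164 = 0.0422325
  P(Z=II)·p_II = 0.48 × 0.188812 = 0.0906299
Evidence: 0.0422325 + 0.0906299 = 0.132862
Responsibility of Mode I: 0.0422325 / 0.132862 ≈ 0.318

0.318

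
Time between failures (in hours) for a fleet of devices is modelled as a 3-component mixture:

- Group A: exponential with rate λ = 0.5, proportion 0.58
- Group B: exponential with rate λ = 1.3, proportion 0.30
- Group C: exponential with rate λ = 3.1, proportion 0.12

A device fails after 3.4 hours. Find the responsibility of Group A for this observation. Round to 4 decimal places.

P(component k | x) = w_k·f_k(x) / marginal(x), where marginal(x) = Σ_j w_j·f_j(x).
Evaluate each component's likelihood at the observed value:
  f_A = 0.5·e^(−0.5·3.4) = 0.5·e^(−1.7000) = 0.0913418
  f_B = 1.3·e^(−1.3·3.4) = 1.3·e^(−4.4200) = 0.0156445
  f_C = 3.1·e^(−3.1·3.4) = 3.1·e^(−10.5400) = 8.20159e-05
Weight by the priors:
  w_A·f_A = 0.58 × 0.0913418 = 0.0529782
  w_B·f_B = 0.30 × 0.0156445 = 0.00469335
  w_C·f_C = 0.12 × 8.20159e-05 = 9.8419e-06
Denominator: 0.0529782 + 0.00469335 + 9.8419e-06 = 0.0576814
So the posterior for Group A is 0.0529782 / 0.0576814 ≈ 0.9185.

0.9185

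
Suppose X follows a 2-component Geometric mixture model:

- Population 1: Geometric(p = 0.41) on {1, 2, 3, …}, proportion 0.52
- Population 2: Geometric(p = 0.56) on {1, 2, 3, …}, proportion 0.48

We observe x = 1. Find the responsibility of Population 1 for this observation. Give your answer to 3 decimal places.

The responsibility of component k is π_k f_k(x) divided by Σ_j π_j f_j(x).
Geometric probabilities:
  L_1 = 0.41
  L_2 = 0.56
Weight by the priors:
  π_1·L_1 = 0.52 × 0.41 = 0.2132
  π_2·L_2 = 0.48 × 0.56 = 0.2688
Marginal: 0.2132 + 0.2688 = 0.482
So the posterior for Population 1 is 0.2132 / 0.482 ≈ 0.442.

0.442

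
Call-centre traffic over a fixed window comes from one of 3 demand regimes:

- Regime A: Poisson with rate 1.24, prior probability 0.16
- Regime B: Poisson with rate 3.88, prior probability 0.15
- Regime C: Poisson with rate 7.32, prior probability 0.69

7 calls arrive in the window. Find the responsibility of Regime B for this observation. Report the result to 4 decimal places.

0.0738

P(component k | x) = w_k·f_k(x) / marginal(x), where marginal(x) = Σ_j w_j·f_j(x).
Poisson probabilities:
  L_A = e^(−1.24)·1.24^7/7! = 0.000258819
  L_B = e^(−3.88)·3.88^7/7! = 0.0542412
  L_C = e^(−7.32)·7.32^7/7! = 0.147949
Weight by the priors:
  w_A·L_A = 0.16 × 0.000258819 = 4.1411e-05
  w_B·L_B = 0.15 × 0.0542412 = 0.00813617
  w_C·L_C = 0.69 × 0.147949 = 0.102085
Denominator: 4.1411e-05 + 0.00813617 + 0.102085 = 0.110262
Responsibility of Regime B: 0.00813617 / 0.110262 ≈ 0.0738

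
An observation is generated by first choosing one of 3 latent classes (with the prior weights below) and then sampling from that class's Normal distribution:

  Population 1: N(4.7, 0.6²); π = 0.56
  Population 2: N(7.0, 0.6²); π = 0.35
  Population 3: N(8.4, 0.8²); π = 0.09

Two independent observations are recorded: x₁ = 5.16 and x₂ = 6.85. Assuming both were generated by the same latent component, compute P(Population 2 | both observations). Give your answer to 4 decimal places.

The responsibility of component k is π_k f_k(x) divided by Σ_j π_j f_j(x).
Since both observations come from the same component, the likelihood for component k is f_k(x₁)·f_k(x₂).
  L_1 = [0.495592] × [0.00108275] = 0.000536602
  L_2 = [0.00603406] × [0.644447] = 0.00388863
  L_3 = [0.000136793] × [0.0763255] = 1.04408e-05
Weight by the priors:
  π_1·L_1 = 0.56 × 0.000536602 = 0.000300497
  π_2·L_2 = 0.35 × 0.00388863 = 0.00136102
  π_3·L_3 = 0.09 × 1.04408e-05 = 9.39668e-07
Denominator: 0.000300497 + 0.00136102 + 9.39668e-07 = 0.00166246
Responsibility of Population 2: 0.00136102 / 0.00166246 ≈ 0.8187

0.8187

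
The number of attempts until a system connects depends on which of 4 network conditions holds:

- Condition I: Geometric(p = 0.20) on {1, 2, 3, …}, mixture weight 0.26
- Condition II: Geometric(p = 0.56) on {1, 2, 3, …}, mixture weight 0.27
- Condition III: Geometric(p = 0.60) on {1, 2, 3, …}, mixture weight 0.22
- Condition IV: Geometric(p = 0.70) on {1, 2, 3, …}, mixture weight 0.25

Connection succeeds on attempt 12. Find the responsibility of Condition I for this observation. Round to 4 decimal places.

0.9947

The responsibility of component k is P(Z=k) f_k(x) divided by Σ_j P(Z=j) f_j(x).
Geometric probabilities:
  p_I = 0.20·(1−0.20)^11 = 0.20·0.0858993 = 0.0171799
  p_II = 0.56·(1−0.56)^11 = 0.56·0.000119668 = 6.70143e-05
  p_III = 0.60·(1−0.60)^11 = 0.60·4.1943e-05 = 2.51658e-05
  p_IV = 0.70·(1−0.70)^11 = 0.70·1.77147e-06 = 1.24003e-06
Weight by the priors:
  P(Z=I)·p_I = 0.26 × 0.0171799 = 0.00446677
  P(Z=II)·p_II = 0.27 × 6.70143e-05 = 1.80939e-05
  P(Z=III)·p_III = 0.22 × 2.51658e-05 = 5.53648e-06
  P(Z=IV)·p_IV = 0.25 × 1.24003e-06 = 3.10007e-07
Evidence: 0.00446677 + 1.80939e-05 + 5.53648e-06 + 3.10007e-07 = 0.00449071
So the posterior for Condition I is 0.00446677 / 0.00449071 ≈ 0.9947.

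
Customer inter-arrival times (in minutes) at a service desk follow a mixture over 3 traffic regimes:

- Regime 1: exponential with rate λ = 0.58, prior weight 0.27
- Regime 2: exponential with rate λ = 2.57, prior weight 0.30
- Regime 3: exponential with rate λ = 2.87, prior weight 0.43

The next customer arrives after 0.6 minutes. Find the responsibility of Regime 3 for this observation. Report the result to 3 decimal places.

P(component k | x) = π_k·f_k(x) / marginal(x), where marginal(x) = Σ_j π_j·f_j(x).
Exponential densities:
  p_1 = 0.409537
  p_2 = 0.549859
  p_3 = 0.512893
Multiply by the mixture weights:
  π_1·p_1 = 0.27 × 0.409537 = 0.110575
  π_2·p_2 = 0.30 × 0.549859 = 0.164958
  π_3·p_3 = 0.43 × 0.512893 = 0.220544
Marginal: 0.110575 + 0.164958 + 0.220544 = 0.496077
Responsibility of Regime 3: 0.220544 / 0.496077 ≈ 0.445

0.445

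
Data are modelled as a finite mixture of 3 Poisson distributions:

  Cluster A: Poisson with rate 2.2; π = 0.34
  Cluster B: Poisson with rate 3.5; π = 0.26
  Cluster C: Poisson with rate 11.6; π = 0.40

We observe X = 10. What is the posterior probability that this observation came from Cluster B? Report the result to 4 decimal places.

The responsibility of component k is P(Z=k) f_k(x) divided by Σ_j P(Z=j) f_j(x).
Component likelihoods at x = 10:
  f_A = 8.10991e-05
  f_B = 0.00229555
  f_C = 0.11143
Weight by the priors:
  P(Z=A)·f_A = 0.34 × 8.10991e-05 = 2.75737e-05
  P(Z=B)·f_B = 0.26 × 0.00229555 = 0.000596843
  P(Z=C)·f_C = 0.40 × 0.11143 = 0.0445719
Denominator: 2.75737e-05 + 0.000596843 + 0.0445719 = 0.0451963
P(Cluster B | 10) = 0.000596843 / 0.0451963 ≈ 0.0132

0.0132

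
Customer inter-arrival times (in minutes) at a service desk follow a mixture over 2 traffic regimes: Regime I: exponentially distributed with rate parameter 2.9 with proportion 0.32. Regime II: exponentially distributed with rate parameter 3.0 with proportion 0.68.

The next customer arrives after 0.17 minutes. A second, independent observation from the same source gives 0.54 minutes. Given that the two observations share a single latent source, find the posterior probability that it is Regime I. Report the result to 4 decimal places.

Posterior ∝ prior × likelihood, so P(k | x) ∝ P(Z=k) f_k(x); normalise over all components.
Since both observations come from the same component, the likelihood for component k is f_k(x₁)·f_k(x₂).
  p_I = [2.9·e^(−2.9·0.17) = 2.9·e^(−0.4930) = 1.77129] × [0.605749] = 1.07296
  p_II = [3.0·e^(−3.0·0.17) = 3.0·e^(−0.5100) = 1.80149] × [0.593696] = 1.06954
Multiply by the mixture weights:
  P(Z=I)·p_I = 0.32 × 1.07296 = 0.343347
  P(Z=II)·p_II = 0.68 × 1.06954 = 0.727284
Denominator: 0.343347 + 0.727284 = 1.07063
So the posterior for Regime I is 0.343347 / 1.07063 ≈ 0.3207.

0.3207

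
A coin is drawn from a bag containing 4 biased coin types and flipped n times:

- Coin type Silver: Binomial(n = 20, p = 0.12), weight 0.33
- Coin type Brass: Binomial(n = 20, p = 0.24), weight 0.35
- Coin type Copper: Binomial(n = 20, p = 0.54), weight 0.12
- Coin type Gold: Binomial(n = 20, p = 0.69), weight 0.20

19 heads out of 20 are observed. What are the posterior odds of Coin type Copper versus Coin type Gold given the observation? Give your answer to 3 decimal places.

The posterior odds equal the prior odds times the likelihood ratio: (P(Z=i)/P(Z=j))·(f_i(x)/f_j(x)).
Component likelihoods at x = 19 heads out of 20:
  L_Silver = 5.62285e-17
  L_Brass = 2.54599e-11
  L_Copper = 7.57302e-05
  L_Gold = 0.00537681
Posterior odds = (P(Z=Copper)·L_Copper) / (P(Z=Gold)·L_Gold) = (0.12·7.57302e-05) / (0.20·0.00537681) = 9.08763e-06 / 0.00107536 ≈ 0.008

0.008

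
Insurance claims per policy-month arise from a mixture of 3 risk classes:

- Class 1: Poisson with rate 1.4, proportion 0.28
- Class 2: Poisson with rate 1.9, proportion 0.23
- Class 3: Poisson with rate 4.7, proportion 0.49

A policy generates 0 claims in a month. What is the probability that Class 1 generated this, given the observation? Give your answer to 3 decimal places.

0.640

Apply Bayes' rule: the posterior for each component is proportional to its prior times its likelihood at x.
Evaluate each component's likelihood at the observed value:
  p_1 = e^(−1.4)·1.4^0/0! = 0.246597
  p_2 = e^(−1.9)·1.9^0/0! = 0.149569
  p_3 = e^(−4.7)·4.7^0/0! = 0.00909528
Multiply by the mixture weights:
  π_1·p_1 = 0.28 × 0.246597 = 0.0690471
  π_2·p_2 = 0.23 × 0.149569 = 0.0344008
  π_3·p_3 = 0.49 × 0.00909528 = 0.00445669
Evidence: 0.0690471 + 0.0344008 + 0.00445669 = 0.107905
Responsibility of Class 1: 0.0690471 / 0.107905 ≈ 0.640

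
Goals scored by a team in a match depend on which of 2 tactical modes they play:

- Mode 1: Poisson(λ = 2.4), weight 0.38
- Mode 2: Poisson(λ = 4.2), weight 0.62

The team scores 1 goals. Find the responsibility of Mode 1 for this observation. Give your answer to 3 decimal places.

0.679

Posterior ∝ prior × likelihood, so P(k | x) ∝ P(Z=k) f_k(x); normalise over all components.
Poisson probabilities:
  L_1 = e^(−2.4)·2.4^1/1! = 0.217723
  L_2 = e^(−4.2)·4.2^1/1! = 0.0629814
Prior × likelihood for each component:
  P(Z=1)·L_1 = 0.38 × 0.217723 = 0.0827348
  P(Z=2)·L_2 = 0.62 × 0.0629814 = 0.0390485
Denominator: 0.0827348 + 0.0390485 = 0.121783
P(Mode 1 | data) ≈ 0.679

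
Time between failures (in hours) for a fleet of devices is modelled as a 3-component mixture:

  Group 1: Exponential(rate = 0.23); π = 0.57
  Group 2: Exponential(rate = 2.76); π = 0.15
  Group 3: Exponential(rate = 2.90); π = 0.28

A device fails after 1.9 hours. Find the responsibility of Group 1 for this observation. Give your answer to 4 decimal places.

0.9393

By Bayes' theorem, P(k | x) = P(Z=k) f_k(x) / Σ_j P(Z=j) f_j(x).
Component likelihoods at x = 1.9 hours:
  f_1 = 0.23·e^(−0.23·1.9) = 0.23·e^(−0.4370) = 0.148573
  f_2 = 2.76·e^(−2.76·1.9) = 2.76·e^(−5.2440) = 0.0145703
  f_3 = 2.90·e^(−2.90·1.9) = 2.90·e^(−5.5100) = 0.0117337
Multiply by the mixture weights:
  P(Z=1)·f_1 = 0.57 × 0.148573 = 0.0846869
  P(Z=2)·f_2 = 0.15 × 0.0145703 = 0.00218555
  P(Z=3)·f_3 = 0.28 × 0.0117337 = 0.00328544
Denominator: 0.0846869 + 0.00218555 + 0.00328544 = 0.0901578
So the posterior for Group 1 is 0.0846869 / 0.0901578 ≈ 0.9393.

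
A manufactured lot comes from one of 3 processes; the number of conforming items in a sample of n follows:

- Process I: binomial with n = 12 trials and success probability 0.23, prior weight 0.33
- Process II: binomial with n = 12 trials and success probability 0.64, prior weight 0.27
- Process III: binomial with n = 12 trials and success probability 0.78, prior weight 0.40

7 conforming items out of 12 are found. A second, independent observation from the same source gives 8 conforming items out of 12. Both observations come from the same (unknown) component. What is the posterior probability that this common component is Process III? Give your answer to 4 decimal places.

0.2550

The responsibility of component k is P(Z=k) f_k(x) divided by Σ_j P(Z=j) f_j(x).
Since both observations come from the same component, the likelihood for component k is f_k(x₁)·f_k(x₂).
  p_I = [C(12,7)·0.23^7·0.77^5 = 792·3.40483e-05·0.270678 = 0.00729917] × [0.00136267] = 9.94637e-06
  p_II = [C(12,7)·0.64^7·0.36^5 = 792·0.0439805·0.00604662 = 0.210619] × [0.234021] = 0.0492893
  p_III = [C(12,7)·0.78^7·0.22^5 = 792·0.175656·0.000515363 = 0.071697] × [0.158874] = 0.0113908
Prior × likelihood for each component:
  P(Z=I)·p_I = 0.33 × 9.94637e-06 = 3.2823e-06
  P(Z=II)·p_II = 0.27 × 0.0492893 = 0.0133081
  P(Z=III)·p_III = 0.40 × 0.0113908 = 0.00455631
Denominator: 3.2823e-06 + 0.0133081 + 0.00455631 = 0.0178677
P(Process III | x₁, x₂) = 0.00455631 / 0.0178677 ≈ 0.2550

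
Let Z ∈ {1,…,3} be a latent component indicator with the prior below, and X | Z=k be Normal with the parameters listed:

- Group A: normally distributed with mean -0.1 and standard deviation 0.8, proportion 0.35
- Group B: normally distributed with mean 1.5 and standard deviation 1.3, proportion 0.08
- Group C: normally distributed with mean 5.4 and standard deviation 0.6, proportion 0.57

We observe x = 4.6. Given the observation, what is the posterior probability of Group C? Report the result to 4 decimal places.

Apply Bayes' rule: the posterior for each component is proportional to its prior times its likelihood at x.
Normal densities:
  L_A = (1/(0.8·√(2π)))·exp(−(4.6−-0.1)²/(2·0.8²)) = 0.498678·exp(-17.25781) = 1.59532e-08
  L_B = (1/(1.3·√(2π)))·exp(−(4.6−1.5)²/(2·1.3²)) = 0.306879·exp(-2.84320) = 0.0178724
  L_C = (1/(0.6·√(2π)))·exp(−(4.6−5.4)²/(2·0.6²)) = 0.664904·exp(-0.88889) = 0.27335
Unnormalised posteriors:
  π_A·L_A = 0.35 × 1.59532e-08 = 5.58361e-09
  π_B·L_B = 0.08 × 0.0178724 = 0.00142979
  π_C·L_C = 0.57 × 0.27335 = 0.15581
Sum: 5.58361e-09 + 0.00142979 + 0.15581 = 0.157239
P(Group C | the observation) ≈ 0.9909

0.9909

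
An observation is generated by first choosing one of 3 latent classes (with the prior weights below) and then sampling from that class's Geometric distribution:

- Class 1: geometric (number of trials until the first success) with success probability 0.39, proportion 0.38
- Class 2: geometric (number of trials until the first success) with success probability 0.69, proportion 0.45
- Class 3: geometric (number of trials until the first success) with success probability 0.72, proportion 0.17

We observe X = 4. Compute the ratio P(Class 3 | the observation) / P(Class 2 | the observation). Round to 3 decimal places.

Only the two components matter; the odds are (w_i f_i(x)) / (w_j f_j(x)).
Evaluate each component's likelihood at the observed value:
  p_1 = 0.39·(1−0.39)^3 = 0.39·0.226981 = 0.0885226
  p_2 = 0.69·(1−0.69)^3 = 0.69·0.029791 = 0.0205558
  p_3 = 0.72·(1−0.72)^3 = 0.72·0.021952 = 0.0158054
Odds = (0.17/0.45) × (0.0158054/0.0205558) = 0.377778 × 0.768905 ≈ 0.290

0.290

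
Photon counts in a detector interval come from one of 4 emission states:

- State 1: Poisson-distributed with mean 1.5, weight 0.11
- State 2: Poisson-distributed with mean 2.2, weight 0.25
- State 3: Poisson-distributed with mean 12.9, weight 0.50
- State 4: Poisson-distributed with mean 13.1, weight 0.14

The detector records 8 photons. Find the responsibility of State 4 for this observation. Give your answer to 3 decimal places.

0.203

The responsibility of component k is w_k f_k(x) divided by Σ_j w_j f_j(x).
Evaluate each component's likelihood at the observed value:
  p_1 = e^(−1.5)·1.5^8/8! = 0.00014183
  p_2 = e^(−2.2)·2.2^8/8! = 0.00150804
  p_3 = e^(−12.9)·12.9^8/8! = 0.0475115
  p_4 = e^(−13.1)·13.1^8/8! = 0.0439939
Prior × likelihood for each component:
  w_1·p_1 = 0.11 × 0.00014183 = 1.56013e-05
  w_2·p_2 = 0.25 × 0.00150804 = 0.00037701
  w_3·p_3 = 0.50 × 0.0475115 = 0.0237557
  w_4·p_4 = 0.14 × 0.0439939 = 0.00615914
Marginal: 1.56013e-05 + 0.00037701 + 0.0237557 + 0.00615914 = 0.0303075
P(State 4 | the observation) ≈ 0.203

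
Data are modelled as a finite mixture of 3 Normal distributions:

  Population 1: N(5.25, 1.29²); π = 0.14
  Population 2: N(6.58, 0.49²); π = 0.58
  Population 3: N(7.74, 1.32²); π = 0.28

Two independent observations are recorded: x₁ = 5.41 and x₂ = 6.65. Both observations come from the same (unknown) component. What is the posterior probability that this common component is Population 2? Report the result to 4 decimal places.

0.6626

P(component k | x) = π_k·f_k(x) / marginal(x), where marginal(x) = Σ_j π_j·f_j(x).
Since both observations come from the same component, the likelihood for component k is f_k(x₁)·f_k(x₂).
  L_1 = [(1/(1.29·√(2π)))·exp(−(5.41−5.25)²/(2·1.29²)) = 0.309258·exp(-0.00769) = 0.306888] × [0.171617] = 0.0526673
  L_2 = [(1/(0.49·√(2π)))·exp(−(5.41−6.58)²/(2·0.49²)) = 0.814168·exp(-2.85069) = 0.0470626] × [0.805902] = 0.0379279
  L_3 = [(1/(1.32·√(2π)))·exp(−(5.41−7.74)²/(2·1.32²)) = 0.302229·exp(-1.55788) = 0.063644] × [0.214916] = 0.0136781
Prior × likelihood for each component:
  π_1·L_1 = 0.14 × 0.0526673 = 0.00737342
  π_2·L_2 = 0.58 × 0.0379279 = 0.0219982
  π_3·L_3 = 0.28 × 0.0136781 = 0.00382987
Sum: 0.00737342 + 0.0219982 + 0.00382987 = 0.0332015
P(Population 2 | x₁, x₂) = 0.0219982 / 0.0332015 ≈ 0.6626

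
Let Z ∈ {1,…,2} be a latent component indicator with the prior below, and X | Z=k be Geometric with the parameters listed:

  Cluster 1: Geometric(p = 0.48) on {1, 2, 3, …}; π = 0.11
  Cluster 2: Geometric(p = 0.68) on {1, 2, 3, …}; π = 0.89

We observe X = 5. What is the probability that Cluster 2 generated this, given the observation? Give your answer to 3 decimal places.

Posterior ∝ prior × likelihood, so P(k | x) ∝ P(Z=k) f_k(x); normalise over all components.
Geometric probabilities:
  p_1 = 0.48·(1−0.48)^4 = 0.48·0.0731162 = 0.0350958
  p_2 = 0.68·(1−0.68)^4 = 0.68·0.0104858 = 0.00713032
Weight by the priors:
  P(Z=1)·p_1 = 0.11 × 0.0350958 = 0.00386053
  P(Z=2)·p_2 = 0.89 × 0.00713032 = 0.00634598
Sum: 0.00386053 + 0.00634598 = 0.0102065
Responsibility of Cluster 2: 0.00634598 / 0.0102065 ≈ 0.622

0.622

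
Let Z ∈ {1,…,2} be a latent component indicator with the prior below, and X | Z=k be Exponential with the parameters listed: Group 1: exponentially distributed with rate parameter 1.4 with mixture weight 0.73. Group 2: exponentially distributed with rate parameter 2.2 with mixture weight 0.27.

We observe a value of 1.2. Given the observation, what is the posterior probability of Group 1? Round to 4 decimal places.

Posterior ∝ prior × likelihood, so P(k | x) ∝ w_k f_k(x); normalise over all components.
Evaluate each component's likelihood at the observed value:
  f_1 = 0.260924
  f_2 = 0.156995
Multiply by the mixture weights:
  w_1·f_1 = 0.73 × 0.260924 = 0.190474
  w_2·f_2 = 0.27 × 0.156995 = 0.0423886
Evidence: 0.190474 + 0.0423886 = 0.232863
So the posterior for Group 1 is 0.190474 / 0.232863 ≈ 0.8180.

0.8180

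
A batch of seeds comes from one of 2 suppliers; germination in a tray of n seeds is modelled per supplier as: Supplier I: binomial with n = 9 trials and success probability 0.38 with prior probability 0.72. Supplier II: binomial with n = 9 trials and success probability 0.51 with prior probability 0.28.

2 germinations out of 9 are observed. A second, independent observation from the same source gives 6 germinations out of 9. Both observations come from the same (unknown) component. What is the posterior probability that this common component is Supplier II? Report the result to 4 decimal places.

By Bayes' theorem, P(k | x) = π_k f_k(x) / Σ_j π_j f_j(x).
Since both observations come from the same component, the likelihood for component k is f_k(x₁)·f_k(x₂).
  f_I = [0.183068] × [0.0602776] = 0.0110349
  f_II = [0.0635061] × [0.173896] = 0.0110434
Multiply by the mixture weights:
  π_I·f_I = 0.72 × 0.0110349 = 0.00794511
  π_II·f_II = 0.28 × 0.0110434 = 0.00309216
Evidence: 0.00794511 + 0.00309216 = 0.0110373
Responsibility of Supplier II: 0.00309216 / 0.0110373 ≈ 0.2802

0.2802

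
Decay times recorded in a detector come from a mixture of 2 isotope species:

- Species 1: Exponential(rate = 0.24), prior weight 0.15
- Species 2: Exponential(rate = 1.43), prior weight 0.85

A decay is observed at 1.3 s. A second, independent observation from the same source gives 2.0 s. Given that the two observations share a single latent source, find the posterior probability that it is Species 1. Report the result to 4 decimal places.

0.2015

The responsibility of component k is π_k f_k(x) divided by Σ_j π_j f_j(x).
Since both observations come from the same component, the likelihood for component k is f_k(x₁)·f_k(x₂).
  L_1 = [0.24·e^(−0.24·1.3) = 0.24·e^(−0.3120) = 0.175676] × [0.148508] = 0.0260892
  L_2 = [1.43·e^(−1.43·1.3) = 1.43·e^(−1.8590) = 0.222835] × [0.0818943] = 0.0182489
Prior × likelihood for each component:
  π_1·L_1 = 0.15 × 0.0260892 = 0.00391338
  π_2·L_2 = 0.85 × 0.0182489 = 0.0155116
Evidence: 0.00391338 + 0.0155116 = 0.0194249
So the posterior for Species 1 is 0.00391338 / 0.0194249 ≈ 0.2015.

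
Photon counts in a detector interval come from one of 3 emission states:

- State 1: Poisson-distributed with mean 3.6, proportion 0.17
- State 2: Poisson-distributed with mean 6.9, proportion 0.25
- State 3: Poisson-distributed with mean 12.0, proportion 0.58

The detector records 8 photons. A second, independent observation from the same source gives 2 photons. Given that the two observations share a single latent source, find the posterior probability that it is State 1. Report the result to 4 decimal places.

The responsibility of component k is π_k f_k(x) divided by Σ_j π_j f_j(x).
Since both observations come from the same component, the likelihood for component k is f_k(x₁)·f_k(x₂).
  L_1 = [e^(−3.6)·3.6^8/8! = 0.0191179] × [0.177058] = 0.00338497
  L_2 = [e^(−6.9)·6.9^8/8! = 0.128422] × [0.0239903] = 0.00308089
  L_3 = [e^(−12.0)·12.0^8/8! = 0.0655233] × [0.000442383] = 2.89864e-05
Prior × likelihood for each component:
  π_1·L_1 = 0.17 × 0.00338497 = 0.000575444
  π_2·L_2 = 0.25 × 0.00308089 = 0.000770223
  π_3·L_3 = 0.58 × 2.89864e-05 = 1.68121e-05
Sum: 0.000575444 + 0.000770223 + 1.68121e-05 = 0.00136248
P(State 1 | x₁,x₂) = 0.000575444 / 0.00136248 ≈ 0.4224

0.4224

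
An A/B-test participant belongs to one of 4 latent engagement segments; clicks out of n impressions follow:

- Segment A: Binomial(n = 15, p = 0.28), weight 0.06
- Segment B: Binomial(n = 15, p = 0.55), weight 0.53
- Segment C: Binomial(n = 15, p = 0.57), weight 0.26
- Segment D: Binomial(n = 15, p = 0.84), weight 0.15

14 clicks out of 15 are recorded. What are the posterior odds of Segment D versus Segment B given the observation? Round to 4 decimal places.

Since P(k|x) ∝ π_k f_k(x), the posterior odds are π_i f_i(x) / (π_j f_j(x)).
Binomial probabilities:
  p_A = C(15,14)·0.28^14·0.72^1 = 15·1.82059e-08·0.72 = 1.96624e-07
  p_B = C(15,14)·0.55^14·0.45^1 = 15·0.000231781·0.45 = 0.00156452
  p_C = C(15,14)·0.57^14·0.43^1 = 15·0.000382162·0.43 = 0.00246495
  p_D = C(15,14)·0.84^14·0.16^1 = 15·0.0870783·0.16 = 0.208988
Posterior odds = (π_D·p_D) / (π_B·p_B) = (0.15·0.208988) / (0.53·0.00156452) = 0.0313482 / 0.000829196 ≈ 37.8055

37.8055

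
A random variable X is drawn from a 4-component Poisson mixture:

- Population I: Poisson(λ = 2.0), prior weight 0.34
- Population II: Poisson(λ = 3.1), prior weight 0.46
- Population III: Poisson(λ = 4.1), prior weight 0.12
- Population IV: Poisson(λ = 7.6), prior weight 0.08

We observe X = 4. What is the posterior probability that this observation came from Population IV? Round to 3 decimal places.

Posterior ∝ prior × likelihood, so P(k | x) ∝ π_k f_k(x); normalise over all components.
Poisson probabilities:
  f_I = e^(−2.0)·2.0^4/4! = 0.0902235
  f_II = e^(−3.1)·3.1^4/4! = 0.17335
  f_III = e^(−4.1)·4.1^4/4! = 0.195127
  f_IV = e^(−7.6)·7.6^4/4! = 0.0695673
Prior × likelihood for each component:
  π_I·f_I = 0.34 × 0.0902235 = 0.030676
  π_II·f_II = 0.46 × 0.17335 = 0.0797408
  π_III·f_III = 0.12 × 0.195127 = 0.0234152
  π_IV·f_IV = 0.08 × 0.0695673 = 0.00556538
Evidence: 0.030676 + 0.0797408 + 0.0234152 + 0.00556538 = 0.139397
Responsibility of Population IV: 0.00556538 / 0.139397 ≈ 0.040

0.040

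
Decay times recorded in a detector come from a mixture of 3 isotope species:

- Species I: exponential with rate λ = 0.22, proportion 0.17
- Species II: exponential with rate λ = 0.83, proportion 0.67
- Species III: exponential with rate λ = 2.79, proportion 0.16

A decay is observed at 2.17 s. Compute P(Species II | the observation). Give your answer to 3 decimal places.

By Bayes' theorem, P(k | x) = w_k f_k(x) / Σ_j w_j f_j(x).
Evaluate each component's likelihood at the observed value:
  f_I = 0.22·e^(−0.22·2.17) = 0.22·e^(−0.4774) = 0.136487
  f_II = 0.83·e^(−0.83·2.17) = 0.83·e^(−1.8011) = 0.137047
  f_III = 2.79·e^(−2.79·2.17) = 2.79·e^(−6.0543) = 0.00655021
Unnormalised posteriors:
  w_I·f_I = 0.17 × 0.136487 = 0.0232027
  w_II·f_II = 0.67 × 0.137047 = 0.0918217
  w_III·f_III = 0.16 × 0.00655021 = 0.00104803
Normaliser: 0.0232027 + 0.0918217 + 0.00104803 = 0.116072
P(Species II | x) ≈ 0.791

0.791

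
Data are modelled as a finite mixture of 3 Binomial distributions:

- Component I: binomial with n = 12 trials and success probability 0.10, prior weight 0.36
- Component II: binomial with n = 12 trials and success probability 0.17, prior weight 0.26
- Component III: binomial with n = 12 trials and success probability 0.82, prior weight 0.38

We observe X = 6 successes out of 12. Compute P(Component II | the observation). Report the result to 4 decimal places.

0.3324

Posterior ∝ prior × likelihood, so P(k | x) ∝ P(Z=k) f_k(x); normalise over all components.
Component likelihoods at x = 6 successes out of 12:
  L_I = C(12,6)·0.10^6·0.90^6 = 924·1e-06·0.531441 = 0.000491051
  L_II = C(12,6)·0.17^6·0.83^6 = 924·2.41376e-05·0.32694 = 0.00729179
  L_III = C(12,6)·0.82^6·0.18^6 = 924·0.304007·3.40122e-05 = 0.00955411
Multiply by the mixture weights:
  P(Z=I)·L_I = 0.36 × 0.000491051 = 0.000176779
  P(Z=II)·L_II = 0.26 × 0.00729179 = 0.00189586
  P(Z=III)·L_III = 0.38 × 0.00955411 = 0.00363056
Denominator: 0.000176779 + 0.00189586 + 0.00363056 = 0.0057032
P(Component II | 6 successes out of 12) = 0.00189586 / 0.0057032 ≈ 0.3324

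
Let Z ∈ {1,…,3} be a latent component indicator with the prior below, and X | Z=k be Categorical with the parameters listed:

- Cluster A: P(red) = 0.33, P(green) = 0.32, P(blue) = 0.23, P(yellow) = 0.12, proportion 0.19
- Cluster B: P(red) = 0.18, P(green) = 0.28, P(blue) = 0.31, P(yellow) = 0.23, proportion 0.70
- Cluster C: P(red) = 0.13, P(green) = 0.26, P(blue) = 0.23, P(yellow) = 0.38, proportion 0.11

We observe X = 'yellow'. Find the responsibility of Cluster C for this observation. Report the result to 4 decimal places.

0.1853

Posterior ∝ prior × likelihood, so P(k | x) ∝ π_k f_k(x); normalise over all components.
Component likelihoods at x = 'yellow':
  L_A = 0.12
  L_B = 0.23
  L_C = 0.38
Unnormalised posteriors:
  π_A·L_A = 0.19 × 0.12 = 0.0228
  π_B·L_B = 0.70 × 0.23 = 0.161
  π_C·L_C = 0.11 × 0.38 = 0.0418
Normaliser: 0.0228 + 0.161 + 0.0418 = 0.2256
Responsibility of Cluster C: 0.0418 / 0.2256 ≈ 0.1853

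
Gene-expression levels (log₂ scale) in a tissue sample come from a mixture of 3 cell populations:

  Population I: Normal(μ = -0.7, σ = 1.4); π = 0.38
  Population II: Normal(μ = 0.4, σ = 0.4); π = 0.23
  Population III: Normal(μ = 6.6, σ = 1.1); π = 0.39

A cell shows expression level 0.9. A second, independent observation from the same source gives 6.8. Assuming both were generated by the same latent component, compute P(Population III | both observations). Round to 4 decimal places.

0.8878

Posterior ∝ prior × likelihood, so P(k | x) ∝ P(Z=k) f_k(x); normalise over all components.
Since both observations come from the same component, the likelihood for component k is f_k(x₁)·f_k(x₂).
  L_I = [(1/(1.4·√(2π)))·exp(−(0.9−-0.7)²/(2·1.4²)) = 0.284959·exp(-0.65306) = 0.148307] × [1.67062e-07] = 2.47764e-08
  L_II = [(1/(0.4·√(2π)))·exp(−(0.9−0.4)²/(2·0.4²)) = 0.997356·exp(-0.78125) = 0.456623] × [2.56541e-56] = 1.17142e-56
  L_III = [(1/(1.1·√(2π)))·exp(−(0.9−6.6)²/(2·1.1²)) = 0.362675·exp(-13.42562) = 5.35605e-07] × [0.356729] = 1.91066e-07
Prior × likelihood for each component:
  P(Z=I)·L_I = 0.38 × 2.47764e-08 = 9.41505e-09
  P(Z=II)·L_II = 0.23 × 1.17142e-56 = 2.69427e-57
  P(Z=III)·L_III = 0.39 × 1.91066e-07 = 7.45158e-08
Denominator: 9.41505e-09 + 2.69427e-57 + 7.45158e-08 = 8.39308e-08
So the posterior for Population III is 7.45158e-08 / 8.39308e-08 ≈ 0.8878.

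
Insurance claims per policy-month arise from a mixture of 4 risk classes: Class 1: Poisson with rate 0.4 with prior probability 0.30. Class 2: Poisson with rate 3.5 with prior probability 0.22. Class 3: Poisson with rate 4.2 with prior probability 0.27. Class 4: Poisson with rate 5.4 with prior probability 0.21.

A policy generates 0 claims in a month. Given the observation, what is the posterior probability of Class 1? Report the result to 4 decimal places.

0.9453

By Bayes' theorem, P(k | x) = π_k f_k(x) / Σ_j π_j f_j(x).
Poisson probabilities:
  f_1 = e^(−0.4)·0.4^0/0! = 0.67032
  f_2 = e^(−3.5)·3.5^0/0! = 0.0301974
  f_3 = e^(−4.2)·4.2^0/0! = 0.0149956
  f_4 = e^(−5.4)·5.4^0/0! = 0.00451658
Weight by the priors:
  π_1·f_1 = 0.30 × 0.67032 = 0.201096
  π_2·f_2 = 0.22 × 0.0301974 = 0.00664342
  π_3·f_3 = 0.27 × 0.0149956 = 0.00404881
  π_4·f_4 = 0.21 × 0.00451658 = 0.000948482
Normaliser: 0.201096 + 0.00664342 + 0.00404881 + 0.000948482 = 0.212737
Responsibility of Class 1: 0.201096 / 0.212737 ≈ 0.9453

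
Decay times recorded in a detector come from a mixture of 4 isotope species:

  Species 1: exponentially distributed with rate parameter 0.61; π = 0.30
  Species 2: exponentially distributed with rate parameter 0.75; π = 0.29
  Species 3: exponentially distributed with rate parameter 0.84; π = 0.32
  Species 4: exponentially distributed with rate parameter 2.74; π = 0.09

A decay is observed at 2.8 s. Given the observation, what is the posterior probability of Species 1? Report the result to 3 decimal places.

Posterior ∝ prior × likelihood, so P(k | x) ∝ P(Z=k) f_k(x); normalise over all components.
Component likelihoods at x = 2.8 s:
  L_1 = 0.61·e^(−0.61·2.8) = 0.61·e^(−1.7080) = 0.110549
  L_2 = 0.75·e^(−0.75·2.8) = 0.75·e^(−2.1000) = 0.0918423
  L_3 = 0.84·e^(−0.84·2.8) = 0.84·e^(−2.3520) = 0.07995
  L_4 = 2.74·e^(−2.74·2.8) = 2.74·e^(−7.6720) = 0.00127598
Multiply by the mixture weights:
  P(Z=1)·L_1 = 0.30 × 0.110549 = 0.0331647
  P(Z=2)·L_2 = 0.29 × 0.0918423 = 0.0266343
  P(Z=3)·L_3 = 0.32 × 0.07995 = 0.025584
  P(Z=4)·L_4 = 0.09 × 0.00127598 = 0.000114838
Denominator: 0.0331647 + 0.0266343 + 0.025584 + 0.000114838 = 0.0854978
P(Species 1 | data) ≈ 0.388

0.388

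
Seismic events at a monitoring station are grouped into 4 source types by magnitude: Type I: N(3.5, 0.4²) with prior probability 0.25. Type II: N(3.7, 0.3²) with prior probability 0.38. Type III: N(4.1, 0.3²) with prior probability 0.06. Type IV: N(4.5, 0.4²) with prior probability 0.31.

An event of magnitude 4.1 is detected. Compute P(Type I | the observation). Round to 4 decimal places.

0.1456

P(component k | x) = π_k·f_k(x) / marginal(x), where marginal(x) = Σ_j π_j·f_j(x).
Evaluate each component's likelihood at the observed value:
  f_I = (1/(0.4·√(2π)))·exp(−(4.1−3.5)²/(2·0.4²)) = 0.997356·exp(-1.12500) = 0.323794
  f_II = (1/(0.3·√(2π)))·exp(−(4.1−3.7)²/(2·0.3²)) = 1.329808·exp(-0.88889) = 0.5467
  f_III = (1/(0.3·√(2π)))·exp(−(4.1−4.1)²/(2·0.3²)) = 1.329808·exp(-0.00000) = 1.32981
  f_IV = (1/(0.4·√(2π)))·exp(−(4.1−4.5)²/(2·0.4²)) = 0.997356·exp(-0.50000) = 0.604927
Multiply by the mixture weights:
  π_I·f_I = 0.25 × 0.323794 = 0.0809485
  π_II·f_II = 0.38 × 0.5467 = 0.207746
  π_III·f_III = 0.06 × 1.32981 = 0.0797885
  π_IV·f_IV = 0.31 × 0.604927 = 0.187527
Normaliser: 0.0809485 + 0.207746 + 0.0797885 + 0.187527 = 0.55601
P(Type I | the observation) = 0.0809485 / 0.55601 ≈ 0.1456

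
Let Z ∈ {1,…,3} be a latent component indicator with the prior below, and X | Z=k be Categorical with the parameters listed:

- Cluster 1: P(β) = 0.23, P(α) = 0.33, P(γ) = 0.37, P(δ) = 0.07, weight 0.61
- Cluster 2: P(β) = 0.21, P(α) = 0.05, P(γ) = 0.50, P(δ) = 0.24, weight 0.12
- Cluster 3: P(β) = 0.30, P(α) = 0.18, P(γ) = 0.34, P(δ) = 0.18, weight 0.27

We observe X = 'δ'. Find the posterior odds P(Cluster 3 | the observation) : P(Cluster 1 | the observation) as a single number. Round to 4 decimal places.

The posterior odds equal the prior odds times the likelihood ratio: (P(Z=i)/P(Z=j))·(f_i(x)/f_j(x)).
Component likelihoods at x = 'δ':
  p_1 = P(δ | comp) = 0.07
  p_2 = P(δ | comp) = 0.24
  p_3 = P(δ | comp) = 0.18
Posterior odds = (P(Z=3)·p_3) / (P(Z=1)·p_1) = (0.27·0.18) / (0.61·0.07) = 0.0486 / 0.0427 ≈ 1.1382

1.1382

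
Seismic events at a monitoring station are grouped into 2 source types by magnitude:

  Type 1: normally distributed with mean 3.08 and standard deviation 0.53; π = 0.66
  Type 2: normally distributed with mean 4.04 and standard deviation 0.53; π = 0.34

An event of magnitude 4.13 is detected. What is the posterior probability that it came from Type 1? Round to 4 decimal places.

0.2167

The responsibility of component k is π_k f_k(x) divided by Σ_j π_j f_j(x).
Component likelihoods at x = 4.13:
  f_1 = 0.105769
  f_2 = 0.741946
Prior × likelihood for each component:
  π_1·f_1 = 0.66 × 0.105769 = 0.0698072
  π_2·f_2 = 0.34 × 0.741946 = 0.252262
Evidence: 0.0698072 + 0.252262 = 0.322069
P(Type 1 | data) ≈ 0.2167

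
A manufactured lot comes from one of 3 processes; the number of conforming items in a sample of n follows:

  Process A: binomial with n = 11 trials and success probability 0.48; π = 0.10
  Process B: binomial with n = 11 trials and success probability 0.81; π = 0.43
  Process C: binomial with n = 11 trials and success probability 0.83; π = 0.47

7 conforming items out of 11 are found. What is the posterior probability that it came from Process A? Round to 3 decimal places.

The responsibility of component k is P(Z=k) f_k(x) divided by Σ_j P(Z=j) f_j(x).
Component likelihoods at x = 7 conforming items out of 11:
  f_A = C(11,7)·0.48^7·0.52^4 = 330·0.00587068·0.0731162 = 0.14165
  f_B = C(11,7)·0.81^7·0.19^4 = 330·0.228768·0.00130321 = 0.0983838
  f_C = C(11,7)·0.83^7·0.17^4 = 330·0.271361·0.00083521 = 0.0747922
Weight by the priors:
  P(Z=A)·f_A = 0.10 × 0.14165 = 0.014165
  P(Z=B)·f_B = 0.43 × 0.0983838 = 0.042305
  P(Z=C)·f_C = 0.47 × 0.0747922 = 0.0351523
Evidence: 0.014165 + 0.042305 + 0.0351523 = 0.0916223
Responsibility of Process A: 0.014165 / 0.0916223 ≈ 0.155

0.155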